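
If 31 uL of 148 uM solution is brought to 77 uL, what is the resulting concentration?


C2 = C1 * V1 / V2
C2 = 148 * 31 / 77
C2 = 59.5844 uM

59.5844 uM


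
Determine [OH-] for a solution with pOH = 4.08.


[OH-] = 10^(-pOH)
[OH-] = 10^(-4.08)
[OH-] = 8.318e-05 M

8.318e-05 M


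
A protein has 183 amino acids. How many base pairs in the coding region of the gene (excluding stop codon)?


Each amino acid = 1 codon = 3 bp
bp = 183 * 3 = 549 bp

549 bp


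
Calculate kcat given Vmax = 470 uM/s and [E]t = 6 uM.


kcat = Vmax / [E]t
kcat = 470 / 6
kcat = 78.3333 s^-1

78.3333 s^-1


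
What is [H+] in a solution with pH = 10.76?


[H+] = 10^(-pH)
[H+] = 10^(-10.76)
[H+] = 1.738e-11 M

1.738e-11 M


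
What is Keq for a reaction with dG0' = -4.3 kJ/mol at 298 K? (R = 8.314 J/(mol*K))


Keq = exp(-dG0 * 1000 / (R * T))
Keq = exp(-(-4.3) * 1000 / (8.314 * 298))
Keq = 5.6722

5.6722


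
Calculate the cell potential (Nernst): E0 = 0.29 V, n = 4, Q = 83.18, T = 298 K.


E = E0 - (RT/nF) * ln(Q)
E = 0.29 - (8.314 * 298 / (4 * 96485)) * ln(83.18)
E = 0.2616 V

0.2616 V


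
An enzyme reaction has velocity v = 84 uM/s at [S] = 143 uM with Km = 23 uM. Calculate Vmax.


Vmax = v * (Km + [S]) / [S]
Vmax = 84 * (23 + 143) / 143
Vmax = 97.5105 uM/s

97.5105 uM/s


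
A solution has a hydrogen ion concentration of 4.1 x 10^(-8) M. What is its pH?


pH = -log10([H+])
pH = -log10(4.1 x 10^(-8))
pH = 7.3872

7.3872


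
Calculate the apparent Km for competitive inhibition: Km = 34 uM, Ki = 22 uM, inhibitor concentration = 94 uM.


Km_app = Km * (1 + [I]/Ki)
Km_app = 34 * (1 + 94/22)
Km_app = 179.2727 uM

179.2727 uM


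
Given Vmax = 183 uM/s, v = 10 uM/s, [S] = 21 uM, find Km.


Km = [S] * (Vmax - v) / v
Km = 21 * (183 - 10) / 10
Km = 363.3 uM

363.3 uM


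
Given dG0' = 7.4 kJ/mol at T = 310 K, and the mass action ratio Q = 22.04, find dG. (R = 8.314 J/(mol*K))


dG = dG0' + RT * ln(Q) / 1000
dG = 7.4 + 8.314 * 310 * ln(22.04) / 1000
dG = 15.3713 kJ/mol

15.3713 kJ/mol


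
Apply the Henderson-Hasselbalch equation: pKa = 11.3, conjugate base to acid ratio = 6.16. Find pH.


pH = pKa + log10([A-]/[HA])
pH = 11.3 + log10(6.16)
pH = 12.0896

12.0896


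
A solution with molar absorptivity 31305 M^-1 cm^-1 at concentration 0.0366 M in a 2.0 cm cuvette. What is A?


A = epsilon * c * l
A = 31305 * 0.0366 * 2.0
A = 2291.526

2291.526


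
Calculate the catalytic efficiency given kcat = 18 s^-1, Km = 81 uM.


Catalytic efficiency = kcat / Km
= 18 / 81
= 0.2222 uM^-1*s^-1

0.2222 uM^-1*s^-1


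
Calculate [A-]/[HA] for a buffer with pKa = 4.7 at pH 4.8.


[A-]/[HA] = 10^(pH - pKa)
= 10^(4.8 - 4.7)
= 1.2589

1.2589


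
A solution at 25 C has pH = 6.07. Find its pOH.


pOH = 14 - pH
pOH = 14 - 6.07
pOH = 7.93

7.93


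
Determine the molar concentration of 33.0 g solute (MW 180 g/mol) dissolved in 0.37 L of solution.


C = (mass / MW) / volume
C = (33.0 / 180) / 0.37
C = 0.4955 M

0.4955 M


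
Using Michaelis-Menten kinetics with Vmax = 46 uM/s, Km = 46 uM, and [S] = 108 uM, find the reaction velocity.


v = Vmax * [S] / (Km + [S])
v = 46 * 108 / (46 + 108)
v = 32.2597 uM/s

32.2597 uM/s


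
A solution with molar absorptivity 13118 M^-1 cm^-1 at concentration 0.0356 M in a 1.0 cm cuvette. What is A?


A = epsilon * c * l
A = 13118 * 0.0356 * 1.0
A = 467.0008

467.0008


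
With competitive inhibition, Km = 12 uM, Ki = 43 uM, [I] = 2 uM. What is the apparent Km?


Km_app = Km * (1 + [I]/Ki)
Km_app = 12 * (1 + 2/43)
Km_app = 12.5581 uM

12.5581 uM


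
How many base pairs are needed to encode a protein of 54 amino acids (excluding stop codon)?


Each amino acid = 1 codon = 3 bp
bp = 54 * 3 = 162 bp

162 bp


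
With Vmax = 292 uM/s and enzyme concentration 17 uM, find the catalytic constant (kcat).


kcat = Vmax / [E]t
kcat = 292 / 17
kcat = 17.1765 s^-1

17.1765 s^-1


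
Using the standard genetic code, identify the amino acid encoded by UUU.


Standard genetic code lookup.
Codon UUU -> Phe

Phe


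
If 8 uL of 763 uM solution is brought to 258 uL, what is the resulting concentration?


C2 = C1 * V1 / V2
C2 = 763 * 8 / 258
C2 = 23.6589 uM

23.6589 uM


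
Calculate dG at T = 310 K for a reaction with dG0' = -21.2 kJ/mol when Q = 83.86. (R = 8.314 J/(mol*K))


dG = dG0' + RT * ln(Q) / 1000
dG = -21.2 + 8.314 * 310 * ln(83.86) / 1000
dG = -9.7846 kJ/mol

-9.7846 kJ/mol


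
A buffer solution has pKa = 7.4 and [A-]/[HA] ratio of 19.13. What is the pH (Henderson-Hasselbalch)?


pH = pKa + log10([A-]/[HA])
pH = 7.4 + log10(19.13)
pH = 8.6817

8.6817


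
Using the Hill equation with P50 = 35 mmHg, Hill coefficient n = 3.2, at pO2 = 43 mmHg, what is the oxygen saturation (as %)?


Y = pO2^n / (P50^n + pO2^n)
Y = 43^3.2 / (35^3.2 + 43^3.2)
Y = 65.9%

65.9%


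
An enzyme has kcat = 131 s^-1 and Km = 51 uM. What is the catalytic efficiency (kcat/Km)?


Catalytic efficiency = kcat / Km
= 131 / 51
= 2.5686 uM^-1*s^-1

2.5686 uM^-1*s^-1


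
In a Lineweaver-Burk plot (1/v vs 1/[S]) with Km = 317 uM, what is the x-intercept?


x-intercept = -1/Km
= -1/317
= -0.0032 1/uM

-0.0032 1/uM


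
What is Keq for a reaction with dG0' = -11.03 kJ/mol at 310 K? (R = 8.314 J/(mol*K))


Keq = exp(-dG0 * 1000 / (R * T))
Keq = exp(-(-11.03) * 1000 / (8.314 * 310))
Keq = 72.212

72.212


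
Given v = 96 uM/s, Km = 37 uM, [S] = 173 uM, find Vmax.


Vmax = v * (Km + [S]) / [S]
Vmax = 96 * (37 + 173) / 173
Vmax = 116.5318 uM/s

116.5318 uM/s


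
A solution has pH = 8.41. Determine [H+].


[H+] = 10^(-pH)
[H+] = 10^(-8.41)
[H+] = 3.890e-09 M

3.890e-09 M


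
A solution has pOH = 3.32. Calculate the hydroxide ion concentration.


[OH-] = 10^(-pOH)
[OH-] = 10^(-3.32)
[OH-] = 4.786e-04 M

4.786e-04 M


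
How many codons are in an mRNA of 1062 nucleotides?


codons = nucleotides / 3
codons = 1062 / 3 = 354

354


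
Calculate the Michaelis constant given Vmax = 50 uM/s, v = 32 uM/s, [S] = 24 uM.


Km = [S] * (Vmax - v) / v
Km = 24 * (50 - 32) / 32
Km = 13.5 uM

13.5 uM


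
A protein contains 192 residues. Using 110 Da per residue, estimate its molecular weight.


MW = n_residues * 110 Da
MW = 192 * 110
MW = 21120 Da

21120 Da


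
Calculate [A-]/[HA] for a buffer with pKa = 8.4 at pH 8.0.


[A-]/[HA] = 10^(pH - pKa)
= 10^(8.0 - 8.4)
= 0.3981

0.3981


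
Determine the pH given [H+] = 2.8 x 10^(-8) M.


pH = -log10([H+])
pH = -log10(2.8 x 10^(-8))
pH = 7.5528

7.5528


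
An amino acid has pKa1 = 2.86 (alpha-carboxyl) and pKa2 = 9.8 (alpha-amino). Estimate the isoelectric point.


pI = (pKa1 + pKa2) / 2
pI = (2.86 + 9.8) / 2
pI = 6.33

6.33


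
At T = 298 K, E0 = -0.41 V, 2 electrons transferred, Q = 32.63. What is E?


E = E0 - (RT/nF) * ln(Q)
E = -0.41 - (8.314 * 298 / (2 * 96485)) * ln(32.63)
E = -0.4547 V

-0.4547 V


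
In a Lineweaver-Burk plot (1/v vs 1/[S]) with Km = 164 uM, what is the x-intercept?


x-intercept = -1/Km
= -1/164
= -0.0061 1/uM

-0.0061 1/uM


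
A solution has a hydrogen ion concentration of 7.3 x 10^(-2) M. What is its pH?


pH = -log10([H+])
pH = -log10(7.3 x 10^(-2))
pH = 1.1367

1.1367


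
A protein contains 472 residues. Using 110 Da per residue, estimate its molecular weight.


MW = n_residues * 110 Da
MW = 472 * 110
MW = 51920 Da

51920 Da


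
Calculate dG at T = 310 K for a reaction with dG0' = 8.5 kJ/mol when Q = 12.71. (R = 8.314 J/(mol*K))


dG = dG0' + RT * ln(Q) / 1000
dG = 8.5 + 8.314 * 310 * ln(12.71) / 1000
dG = 15.0526 kJ/mol

15.0526 kJ/mol


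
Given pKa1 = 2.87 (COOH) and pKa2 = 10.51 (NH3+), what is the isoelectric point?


pI = (pKa1 + pKa2) / 2
pI = (2.87 + 10.51) / 2
pI = 6.69

6.69


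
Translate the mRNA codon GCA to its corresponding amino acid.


Standard genetic code lookup.
Codon GCA -> Ala

Ala


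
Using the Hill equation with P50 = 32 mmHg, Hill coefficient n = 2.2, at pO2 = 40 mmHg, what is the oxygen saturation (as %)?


Y = pO2^n / (P50^n + pO2^n)
Y = 40^2.2 / (32^2.2 + 40^2.2)
Y = 62.03%

62.03%


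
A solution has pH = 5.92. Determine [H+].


[H+] = 10^(-pH)
[H+] = 10^(-5.92)
[H+] = 1.202e-06 M

1.202e-06 M


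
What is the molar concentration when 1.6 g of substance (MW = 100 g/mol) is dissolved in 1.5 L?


C = (mass / MW) / volume
C = (1.6 / 100) / 1.5
C = 0.0107 M

0.0107 M


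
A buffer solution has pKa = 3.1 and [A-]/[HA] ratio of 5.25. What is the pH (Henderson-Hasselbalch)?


pH = pKa + log10([A-]/[HA])
pH = 3.1 + log10(5.25)
pH = 3.8202

3.8202


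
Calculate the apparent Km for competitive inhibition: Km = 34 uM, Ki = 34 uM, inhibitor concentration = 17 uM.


Km_app = Km * (1 + [I]/Ki)
Km_app = 34 * (1 + 17/34)
Km_app = 51.0 uM

51.0 uM


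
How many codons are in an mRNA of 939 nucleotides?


codons = nucleotides / 3
codons = 939 / 3 = 313

313


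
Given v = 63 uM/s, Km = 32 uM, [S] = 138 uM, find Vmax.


Vmax = v * (Km + [S]) / [S]
Vmax = 63 * (32 + 138) / 138
Vmax = 77.6087 uM/s

77.6087 uM/s


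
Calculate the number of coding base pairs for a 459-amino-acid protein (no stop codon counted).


Each amino acid = 1 codon = 3 bp
bp = 459 * 3 = 1377 bp

1377 bp


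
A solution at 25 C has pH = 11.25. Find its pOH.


pOH = 14 - pH
pOH = 14 - 11.25
pOH = 2.75

2.75


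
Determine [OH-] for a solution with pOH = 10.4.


[OH-] = 10^(-pOH)
[OH-] = 10^(-10.4)
[OH-] = 3.981e-11 M

3.981e-11 M


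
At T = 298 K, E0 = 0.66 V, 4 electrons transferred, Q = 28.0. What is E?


E = E0 - (RT/nF) * ln(Q)
E = 0.66 - (8.314 * 298 / (4 * 96485)) * ln(28.0)
E = 0.6386 V

0.6386 V


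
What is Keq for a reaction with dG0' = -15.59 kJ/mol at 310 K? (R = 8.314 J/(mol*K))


Keq = exp(-dG0 * 1000 / (R * T))
Keq = exp(-(-15.59) * 1000 / (8.314 * 310))
Keq = 423.6349

423.6349


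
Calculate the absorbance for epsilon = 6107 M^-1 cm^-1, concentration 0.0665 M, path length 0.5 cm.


A = epsilon * c * l
A = 6107 * 0.0665 * 0.5
A = 203.0577

203.0577


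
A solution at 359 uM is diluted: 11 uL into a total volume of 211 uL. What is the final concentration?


C2 = C1 * V1 / V2
C2 = 359 * 11 / 211
C2 = 18.7156 uM

18.7156 uM


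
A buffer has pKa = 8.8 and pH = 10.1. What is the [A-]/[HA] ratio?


[A-]/[HA] = 10^(pH - pKa)
= 10^(10.1 - 8.8)
= 19.9526

19.9526


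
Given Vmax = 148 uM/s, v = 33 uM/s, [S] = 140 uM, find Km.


Km = [S] * (Vmax - v) / v
Km = 140 * (148 - 33) / 33
Km = 487.8788 uM

487.8788 uM


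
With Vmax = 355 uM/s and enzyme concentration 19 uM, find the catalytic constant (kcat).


kcat = Vmax / [E]t
kcat = 355 / 19
kcat = 18.6842 s^-1

18.6842 s^-1


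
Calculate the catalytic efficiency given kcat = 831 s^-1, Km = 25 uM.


Catalytic efficiency = kcat / Km
= 831 / 25
= 33.24 uM^-1*s^-1

33.24 uM^-1*s^-1


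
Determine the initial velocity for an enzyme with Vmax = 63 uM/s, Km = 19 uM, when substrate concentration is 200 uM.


v = Vmax * [S] / (Km + [S])
v = 63 * 200 / (19 + 200)
v = 57.5342 uM/s

57.5342 uM/s


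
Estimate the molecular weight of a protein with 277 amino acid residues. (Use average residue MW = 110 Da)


MW = n_residues * 110 Da
MW = 277 * 110
MW = 30470 Da

30470 Da


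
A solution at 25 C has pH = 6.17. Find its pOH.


pOH = 14 - pH
pOH = 14 - 6.17
pOH = 7.83

7.83


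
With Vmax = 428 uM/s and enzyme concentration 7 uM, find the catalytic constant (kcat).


kcat = Vmax / [E]t
kcat = 428 / 7
kcat = 61.1429 s^-1

61.1429 s^-1


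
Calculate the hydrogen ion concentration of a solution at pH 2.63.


[H+] = 10^(-pH)
[H+] = 10^(-2.63)
[H+] = 0.0023 M

0.0023 M


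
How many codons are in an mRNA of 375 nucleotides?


codons = nucleotides / 3
codons = 375 / 3 = 125

125


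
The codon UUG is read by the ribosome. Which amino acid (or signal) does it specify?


Standard genetic code lookup.
Codon UUG -> Leu

Leu


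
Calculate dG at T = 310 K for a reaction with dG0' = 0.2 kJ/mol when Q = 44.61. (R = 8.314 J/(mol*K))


dG = dG0' + RT * ln(Q) / 1000
dG = 0.2 + 8.314 * 310 * ln(44.61) / 1000
dG = 9.9886 kJ/mol

9.9886 kJ/mol


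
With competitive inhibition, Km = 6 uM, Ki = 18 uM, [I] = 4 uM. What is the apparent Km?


Km_app = Km * (1 + [I]/Ki)
Km_app = 6 * (1 + 4/18)
Km_app = 7.3333 uM

7.3333 uM


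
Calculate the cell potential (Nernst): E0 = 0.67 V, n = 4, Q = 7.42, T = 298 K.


E = E0 - (RT/nF) * ln(Q)
E = 0.67 - (8.314 * 298 / (4 * 96485)) * ln(7.42)
E = 0.6571 V

0.6571 V


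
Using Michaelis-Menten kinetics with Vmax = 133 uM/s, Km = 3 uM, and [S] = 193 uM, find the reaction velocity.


v = Vmax * [S] / (Km + [S])
v = 133 * 193 / (3 + 193)
v = 130.9643 uM/s

130.9643 uM/s


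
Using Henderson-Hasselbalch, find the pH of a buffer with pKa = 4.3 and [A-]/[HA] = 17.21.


pH = pKa + log10([A-]/[HA])
pH = 4.3 + log10(17.21)
pH = 5.5358

5.5358


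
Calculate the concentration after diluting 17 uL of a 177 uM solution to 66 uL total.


C2 = C1 * V1 / V2
C2 = 177 * 17 / 66
C2 = 45.5909 uM

45.5909 uM


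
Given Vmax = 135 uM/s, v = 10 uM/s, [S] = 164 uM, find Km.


Km = [S] * (Vmax - v) / v
Km = 164 * (135 - 10) / 10
Km = 2050.0 uM

2050.0 uM


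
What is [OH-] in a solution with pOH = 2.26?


[OH-] = 10^(-pOH)
[OH-] = 10^(-2.26)
[OH-] = 0.0055 M

0.0055 M


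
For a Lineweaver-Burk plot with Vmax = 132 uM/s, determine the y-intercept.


y-intercept = 1/Vmax
= 1/132
= 0.0076 s/uM

0.0076 s/uM


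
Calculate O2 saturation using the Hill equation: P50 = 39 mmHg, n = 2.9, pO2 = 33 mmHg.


Y = pO2^n / (P50^n + pO2^n)
Y = 33^2.9 / (39^2.9 + 33^2.9)
Y = 38.12%

38.12%


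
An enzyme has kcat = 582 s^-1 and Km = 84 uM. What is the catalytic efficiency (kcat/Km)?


Catalytic efficiency = kcat / Km
= 582 / 84
= 6.9286 uM^-1*s^-1

6.9286 uM^-1*s^-1


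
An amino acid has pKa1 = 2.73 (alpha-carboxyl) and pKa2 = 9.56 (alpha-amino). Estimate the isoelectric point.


pI = (pKa1 + pKa2) / 2
pI = (2.73 + 9.56) / 2
pI = 6.145

6.145


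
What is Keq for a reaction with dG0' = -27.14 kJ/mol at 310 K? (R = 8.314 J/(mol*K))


Keq = exp(-dG0 * 1000 / (R * T))
Keq = exp(-(-27.14) * 1000 / (8.314 * 310))
Keq = 37430.3294

37430.3294


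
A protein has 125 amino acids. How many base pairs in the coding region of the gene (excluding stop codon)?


Each amino acid = 1 codon = 3 bp
bp = 125 * 3 = 375 bp

375 bp


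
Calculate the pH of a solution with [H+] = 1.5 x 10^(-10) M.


pH = -log10([H+])
pH = -log10(1.5 x 10^(-10))
pH = 9.8239

9.8239


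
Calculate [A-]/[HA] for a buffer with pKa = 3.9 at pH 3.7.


[A-]/[HA] = 10^(pH - pKa)
= 10^(3.7 - 3.9)
= 0.631

0.631


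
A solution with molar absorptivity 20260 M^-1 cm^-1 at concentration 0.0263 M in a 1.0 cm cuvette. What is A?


A = epsilon * c * l
A = 20260 * 0.0263 * 1.0
A = 532.838

532.838


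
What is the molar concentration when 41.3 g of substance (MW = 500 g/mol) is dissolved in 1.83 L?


C = (mass / MW) / volume
C = (41.3 / 500) / 1.83
C = 0.0451 M

0.0451 M


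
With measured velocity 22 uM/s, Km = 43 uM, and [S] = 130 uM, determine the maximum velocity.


Vmax = v * (Km + [S]) / [S]
Vmax = 22 * (43 + 130) / 130
Vmax = 29.2769 uM/s

29.2769 uM/s


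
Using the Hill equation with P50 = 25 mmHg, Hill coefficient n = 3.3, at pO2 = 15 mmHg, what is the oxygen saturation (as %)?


Y = pO2^n / (P50^n + pO2^n)
Y = 15^3.3 / (25^3.3 + 15^3.3)
Y = 15.63%

15.63%


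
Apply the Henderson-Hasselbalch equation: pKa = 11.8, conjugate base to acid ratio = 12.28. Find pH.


pH = pKa + log10([A-]/[HA])
pH = 11.8 + log10(12.28)
pH = 12.8892

12.8892


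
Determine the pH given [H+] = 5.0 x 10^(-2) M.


pH = -log10([H+])
pH = -log10(5.0 x 10^(-2))
pH = 1.301

1.301


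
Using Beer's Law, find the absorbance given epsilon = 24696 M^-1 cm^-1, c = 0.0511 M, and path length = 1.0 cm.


A = epsilon * c * l
A = 24696 * 0.0511 * 1.0
A = 1261.9656

1261.9656


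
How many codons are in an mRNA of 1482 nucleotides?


codons = nucleotides / 3
codons = 1482 / 3 = 494

494


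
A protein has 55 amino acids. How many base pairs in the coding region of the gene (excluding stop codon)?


Each amino acid = 1 codon = 3 bp
bp = 55 * 3 = 165 bp

165 bp


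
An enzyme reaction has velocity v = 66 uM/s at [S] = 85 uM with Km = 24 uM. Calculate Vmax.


Vmax = v * (Km + [S]) / [S]
Vmax = 66 * (24 + 85) / 85
Vmax = 84.6353 uM/s

84.6353 uM/s


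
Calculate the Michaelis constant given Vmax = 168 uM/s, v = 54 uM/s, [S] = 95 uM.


Km = [S] * (Vmax - v) / v
Km = 95 * (168 - 54) / 54
Km = 200.5556 uM

200.5556 uM


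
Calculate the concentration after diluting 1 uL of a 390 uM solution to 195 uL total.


C2 = C1 * V1 / V2
C2 = 390 * 1 / 195
C2 = 2.0 uM

2.0 uM


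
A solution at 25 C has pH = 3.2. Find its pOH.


pOH = 14 - pH
pOH = 14 - 3.2
pOH = 10.8

10.8


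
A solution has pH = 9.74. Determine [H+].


[H+] = 10^(-pH)
[H+] = 10^(-9.74)
[H+] = 1.820e-10 M

1.820e-10 M


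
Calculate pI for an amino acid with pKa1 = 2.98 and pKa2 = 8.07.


pI = (pKa1 + pKa2) / 2
pI = (2.98 + 8.07) / 2
pI = 5.525

5.525


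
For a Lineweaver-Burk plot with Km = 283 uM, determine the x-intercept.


x-intercept = -1/Km
= -1/283
= -0.0035 1/uM

-0.0035 1/uM


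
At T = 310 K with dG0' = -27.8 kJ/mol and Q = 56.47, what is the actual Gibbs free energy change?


dG = dG0' + RT * ln(Q) / 1000
dG = -27.8 + 8.314 * 310 * ln(56.47) / 1000
dG = -17.4038 kJ/mol

-17.4038 kJ/mol


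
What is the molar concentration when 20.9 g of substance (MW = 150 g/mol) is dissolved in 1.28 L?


C = (mass / MW) / volume
C = (20.9 / 150) / 1.28
C = 0.1089 M

0.1089 M


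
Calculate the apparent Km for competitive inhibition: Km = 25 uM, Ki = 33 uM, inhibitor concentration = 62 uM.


Km_app = Km * (1 + [I]/Ki)
Km_app = 25 * (1 + 62/33)
Km_app = 71.9697 uM

71.9697 uM


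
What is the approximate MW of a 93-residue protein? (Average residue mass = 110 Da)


MW = n_residues * 110 Da
MW = 93 * 110
MW = 10230 Da

10230 Da


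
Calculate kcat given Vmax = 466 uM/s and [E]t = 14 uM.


kcat = Vmax / [E]t
kcat = 466 / 14
kcat = 33.2857 s^-1

33.2857 s^-1


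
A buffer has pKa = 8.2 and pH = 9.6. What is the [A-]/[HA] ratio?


[A-]/[HA] = 10^(pH - pKa)
= 10^(9.6 - 8.2)
= 25.1189

25.1189


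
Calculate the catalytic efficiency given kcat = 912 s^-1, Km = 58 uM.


Catalytic efficiency = kcat / Km
= 912 / 58
= 15.7241 uM^-1*s^-1

15.7241 uM^-1*s^-1


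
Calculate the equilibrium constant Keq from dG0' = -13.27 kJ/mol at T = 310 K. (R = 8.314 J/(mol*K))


Keq = exp(-dG0 * 1000 / (R * T))
Keq = exp(-(-13.27) * 1000 / (8.314 * 310))
Keq = 172.2108

172.2108


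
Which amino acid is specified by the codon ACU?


Standard genetic code lookup.
Codon ACU -> Thr

Thr


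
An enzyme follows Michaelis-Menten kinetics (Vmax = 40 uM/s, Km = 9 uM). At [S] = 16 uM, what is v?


v = Vmax * [S] / (Km + [S])
v = 40 * 16 / (9 + 16)
v = 25.6 uM/s

25.6 uM/s


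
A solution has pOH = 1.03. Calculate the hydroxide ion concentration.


[OH-] = 10^(-pOH)
[OH-] = 10^(-1.03)
[OH-] = 0.0933 M

0.0933 M


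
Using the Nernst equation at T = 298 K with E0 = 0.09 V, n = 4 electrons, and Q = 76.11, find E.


E = E0 - (RT/nF) * ln(Q)
E = 0.09 - (8.314 * 298 / (4 * 96485)) * ln(76.11)
E = 0.0622 V

0.0622 V


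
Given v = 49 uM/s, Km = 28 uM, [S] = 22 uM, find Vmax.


Vmax = v * (Km + [S]) / [S]
Vmax = 49 * (28 + 22) / 22
Vmax = 111.3636 uM/s

111.3636 uM/s


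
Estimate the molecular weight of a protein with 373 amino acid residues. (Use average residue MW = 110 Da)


MW = n_residues * 110 Da
MW = 373 * 110
MW = 41030 Da

41030 Da


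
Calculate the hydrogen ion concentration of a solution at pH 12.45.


[H+] = 10^(-pH)
[H+] = 10^(-12.45)
[H+] = 3.548e-13 M

3.548e-13 M


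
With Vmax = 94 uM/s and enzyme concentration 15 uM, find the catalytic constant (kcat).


kcat = Vmax / [E]t
kcat = 94 / 15
kcat = 6.2667 s^-1

6.2667 s^-1


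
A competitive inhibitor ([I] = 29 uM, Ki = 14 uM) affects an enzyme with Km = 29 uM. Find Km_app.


Km_app = Km * (1 + [I]/Ki)
Km_app = 29 * (1 + 29/14)
Km_app = 89.0714 uM

89.0714 uM


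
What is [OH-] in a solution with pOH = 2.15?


[OH-] = 10^(-pOH)
[OH-] = 10^(-2.15)
[OH-] = 0.0071 M

0.0071 M


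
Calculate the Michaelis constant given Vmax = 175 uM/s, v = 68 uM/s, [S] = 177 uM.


Km = [S] * (Vmax - v) / v
Km = 177 * (175 - 68) / 68
Km = 278.5147 uM

278.5147 uM


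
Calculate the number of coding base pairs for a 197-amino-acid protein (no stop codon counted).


Each amino acid = 1 codon = 3 bp
bp = 197 * 3 = 591 bp

591 bp


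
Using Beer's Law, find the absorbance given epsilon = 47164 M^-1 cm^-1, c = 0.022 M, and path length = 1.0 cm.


A = epsilon * c * l
A = 47164 * 0.022 * 1.0
A = 1037.608

1037.608


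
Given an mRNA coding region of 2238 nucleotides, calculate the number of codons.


codons = nucleotides / 3
codons = 2238 / 3 = 746

746


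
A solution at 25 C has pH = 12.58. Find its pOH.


pOH = 14 - pH
pOH = 14 - 12.58
pOH = 1.42

1.42


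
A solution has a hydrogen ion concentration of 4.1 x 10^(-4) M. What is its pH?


pH = -log10([H+])
pH = -log10(4.1 x 10^(-4))
pH = 3.3872

3.3872


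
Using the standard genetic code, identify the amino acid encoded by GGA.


Standard genetic code lookup.
Codon GGA -> Gly

Gly


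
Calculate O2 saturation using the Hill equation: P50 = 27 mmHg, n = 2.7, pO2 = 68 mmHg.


Y = pO2^n / (P50^n + pO2^n)
Y = 68^2.7 / (27^2.7 + 68^2.7)
Y = 92.37%

92.37%


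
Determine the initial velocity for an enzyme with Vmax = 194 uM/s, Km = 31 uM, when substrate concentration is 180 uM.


v = Vmax * [S] / (Km + [S])
v = 194 * 180 / (31 + 180)
v = 165.4976 uM/s

165.4976 uM/s


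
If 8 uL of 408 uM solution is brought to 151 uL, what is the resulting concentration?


C2 = C1 * V1 / V2
C2 = 408 * 8 / 151
C2 = 21.6159 uM

21.6159 uM


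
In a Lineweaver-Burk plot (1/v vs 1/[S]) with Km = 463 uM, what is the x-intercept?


x-intercept = -1/Km
= -1/463
= -0.0022 1/uM

-0.0022 1/uM


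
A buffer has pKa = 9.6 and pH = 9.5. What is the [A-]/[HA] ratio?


[A-]/[HA] = 10^(pH - pKa)
= 10^(9.5 - 9.6)
= 0.7943

0.7943


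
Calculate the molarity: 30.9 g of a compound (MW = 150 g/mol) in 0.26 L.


C = (mass / MW) / volume
C = (30.9 / 150) / 0.26
C = 0.7923 M

0.7923 M


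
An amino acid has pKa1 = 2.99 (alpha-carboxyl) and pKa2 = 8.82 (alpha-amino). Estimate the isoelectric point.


pI = (pKa1 + pKa2) / 2
pI = (2.99 + 8.82) / 2
pI = 5.905

5.905


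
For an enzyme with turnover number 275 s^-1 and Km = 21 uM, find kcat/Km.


Catalytic efficiency = kcat / Km
= 275 / 21
= 13.0952 uM^-1*s^-1

13.0952 uM^-1*s^-1


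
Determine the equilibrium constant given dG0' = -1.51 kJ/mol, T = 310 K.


Keq = exp(-dG0 * 1000 / (R * T))
Keq = exp(-(-1.51) * 1000 / (8.314 * 310))
Keq = 1.7966

1.7966


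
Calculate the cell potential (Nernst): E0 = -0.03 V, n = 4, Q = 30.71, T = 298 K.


E = E0 - (RT/nF) * ln(Q)
E = -0.03 - (8.314 * 298 / (4 * 96485)) * ln(30.71)
E = -0.052 V

-0.052 V


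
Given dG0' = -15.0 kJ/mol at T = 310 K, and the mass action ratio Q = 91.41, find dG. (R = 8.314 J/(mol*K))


dG = dG0' + RT * ln(Q) / 1000
dG = -15.0 + 8.314 * 310 * ln(91.41) / 1000
dG = -3.3624 kJ/mol

-3.3624 kJ/mol


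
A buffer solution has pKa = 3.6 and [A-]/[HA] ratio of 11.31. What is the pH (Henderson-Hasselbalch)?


pH = pKa + log10([A-]/[HA])
pH = 3.6 + log10(11.31)
pH = 4.6535

4.6535


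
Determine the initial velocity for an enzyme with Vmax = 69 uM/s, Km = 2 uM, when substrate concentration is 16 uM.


v = Vmax * [S] / (Km + [S])
v = 69 * 16 / (2 + 16)
v = 61.3333 uM/s

61.3333 uM/s


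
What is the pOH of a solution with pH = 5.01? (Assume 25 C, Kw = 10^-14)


pOH = 14 - pH
pOH = 14 - 5.01
pOH = 8.99

8.99


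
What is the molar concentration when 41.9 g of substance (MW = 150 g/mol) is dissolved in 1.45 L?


C = (mass / MW) / volume
C = (41.9 / 150) / 1.45
C = 0.1926 M

0.1926 M


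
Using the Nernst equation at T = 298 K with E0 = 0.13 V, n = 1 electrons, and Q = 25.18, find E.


E = E0 - (RT/nF) * ln(Q)
E = 0.13 - (8.314 * 298 / (1 * 96485)) * ln(25.18)
E = 0.0472 V

0.0472 V


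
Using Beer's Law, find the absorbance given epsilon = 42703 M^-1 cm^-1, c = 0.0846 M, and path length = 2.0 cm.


A = epsilon * c * l
A = 42703 * 0.0846 * 2.0
A = 7225.3476

7225.3476


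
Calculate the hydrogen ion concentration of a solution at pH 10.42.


[H+] = 10^(-pH)
[H+] = 10^(-10.42)
[H+] = 3.802e-11 M

3.802e-11 M


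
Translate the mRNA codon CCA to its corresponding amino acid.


Standard genetic code lookup.
Codon CCA -> Pro

Pro


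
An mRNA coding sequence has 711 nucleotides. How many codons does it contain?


codons = nucleotides / 3
codons = 711 / 3 = 237

237


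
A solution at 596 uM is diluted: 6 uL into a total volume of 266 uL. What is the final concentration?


C2 = C1 * V1 / V2
C2 = 596 * 6 / 266
C2 = 13.4436 uM

13.4436 uM


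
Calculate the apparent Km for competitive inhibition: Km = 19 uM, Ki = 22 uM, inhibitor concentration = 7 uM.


Km_app = Km * (1 + [I]/Ki)
Km_app = 19 * (1 + 7/22)
Km_app = 25.0455 uM

25.0455 uM


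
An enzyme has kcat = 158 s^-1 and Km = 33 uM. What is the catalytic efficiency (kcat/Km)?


Catalytic efficiency = kcat / Km
= 158 / 33
= 4.7879 uM^-1*s^-1

4.7879 uM^-1*s^-1


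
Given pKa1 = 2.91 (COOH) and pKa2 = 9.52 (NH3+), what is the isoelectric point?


pI = (pKa1 + pKa2) / 2
pI = (2.91 + 9.52) / 2
pI = 6.215

6.215


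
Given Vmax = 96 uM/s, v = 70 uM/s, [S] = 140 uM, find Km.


Km = [S] * (Vmax - v) / v
Km = 140 * (96 - 70) / 70
Km = 52.0 uM

52.0 uM


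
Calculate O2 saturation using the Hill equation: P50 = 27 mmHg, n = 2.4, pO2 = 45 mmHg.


Y = pO2^n / (P50^n + pO2^n)
Y = 45^2.4 / (27^2.4 + 45^2.4)
Y = 77.31%

77.31%


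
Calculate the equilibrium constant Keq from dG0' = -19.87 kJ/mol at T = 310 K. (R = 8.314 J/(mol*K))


Keq = exp(-dG0 * 1000 / (R * T))
Keq = exp(-(-19.87) * 1000 / (8.314 * 310))
Keq = 2229.4249

2229.4249


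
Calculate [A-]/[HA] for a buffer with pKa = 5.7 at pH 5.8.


[A-]/[HA] = 10^(pH - pKa)
= 10^(5.8 - 5.7)
= 1.2589

1.2589


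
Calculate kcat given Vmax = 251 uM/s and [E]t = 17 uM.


kcat = Vmax / [E]t
kcat = 251 / 17
kcat = 14.7647 s^-1

14.7647 s^-1


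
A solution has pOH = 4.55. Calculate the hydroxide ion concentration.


[OH-] = 10^(-pOH)
[OH-] = 10^(-4.55)
[OH-] = 2.818e-05 M

2.818e-05 M


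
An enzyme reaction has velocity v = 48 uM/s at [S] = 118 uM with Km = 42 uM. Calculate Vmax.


Vmax = v * (Km + [S]) / [S]
Vmax = 48 * (42 + 118) / 118
Vmax = 65.0847 uM/s

65.0847 uM/s


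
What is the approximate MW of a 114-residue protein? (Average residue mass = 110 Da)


MW = n_residues * 110 Da
MW = 114 * 110
MW = 12540 Da

12540 Da


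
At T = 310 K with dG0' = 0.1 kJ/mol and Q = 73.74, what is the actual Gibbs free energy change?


dG = dG0' + RT * ln(Q) / 1000
dG = 0.1 + 8.314 * 310 * ln(73.74) / 1000
dG = 11.184 kJ/mol

11.184 kJ/mol


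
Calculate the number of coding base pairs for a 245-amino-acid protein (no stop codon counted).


Each amino acid = 1 codon = 3 bp
bp = 245 * 3 = 735 bp

735 bp


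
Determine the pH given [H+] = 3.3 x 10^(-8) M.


pH = -log10([H+])
pH = -log10(3.3 x 10^(-8))
pH = 7.4815

7.4815


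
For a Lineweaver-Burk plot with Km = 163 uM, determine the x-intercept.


x-intercept = -1/Km
= -1/163
= -0.0061 1/uM

-0.0061 1/uM


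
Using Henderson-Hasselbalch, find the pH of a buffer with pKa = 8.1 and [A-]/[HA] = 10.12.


pH = pKa + log10([A-]/[HA])
pH = 8.1 + log10(10.12)
pH = 9.1052

9.1052


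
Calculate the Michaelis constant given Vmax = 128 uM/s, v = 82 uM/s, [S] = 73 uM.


Km = [S] * (Vmax - v) / v
Km = 73 * (128 - 82) / 82
Km = 40.9512 uM

40.9512 uM


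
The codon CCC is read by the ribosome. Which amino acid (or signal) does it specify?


Standard genetic code lookup.
Codon CCC -> Pro

Pro


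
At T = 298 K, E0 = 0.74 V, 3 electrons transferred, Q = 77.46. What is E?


E = E0 - (RT/nF) * ln(Q)
E = 0.74 - (8.314 * 298 / (3 * 96485)) * ln(77.46)
E = 0.7028 V

0.7028 V


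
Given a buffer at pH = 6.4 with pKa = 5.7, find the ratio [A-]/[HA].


[A-]/[HA] = 10^(pH - pKa)
= 10^(6.4 - 5.7)
= 5.0119

5.0119


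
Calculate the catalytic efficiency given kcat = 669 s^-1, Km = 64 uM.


Catalytic efficiency = kcat / Km
= 669 / 64
= 10.4531 uM^-1*s^-1

10.4531 uM^-1*s^-1


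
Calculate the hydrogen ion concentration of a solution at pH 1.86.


[H+] = 10^(-pH)
[H+] = 10^(-1.86)
[H+] = 0.0138 M

0.0138 M


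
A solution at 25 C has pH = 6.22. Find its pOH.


pOH = 14 - pH
pOH = 14 - 6.22
pOH = 7.78

7.78


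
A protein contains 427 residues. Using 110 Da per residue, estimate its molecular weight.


MW = n_residues * 110 Da
MW = 427 * 110
MW = 46970 Da

46970 Da


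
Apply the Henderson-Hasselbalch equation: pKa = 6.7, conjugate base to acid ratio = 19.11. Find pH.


pH = pKa + log10([A-]/[HA])
pH = 6.7 + log10(19.11)
pH = 7.9813

7.9813


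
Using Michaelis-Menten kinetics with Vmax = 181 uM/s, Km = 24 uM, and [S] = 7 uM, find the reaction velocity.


v = Vmax * [S] / (Km + [S])
v = 181 * 7 / (24 + 7)
v = 40.871 uM/s

40.871 uM/s


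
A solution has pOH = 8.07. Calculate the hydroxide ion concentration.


[OH-] = 10^(-pOH)
[OH-] = 10^(-8.07)
[OH-] = 8.511e-09 M

8.511e-09 M


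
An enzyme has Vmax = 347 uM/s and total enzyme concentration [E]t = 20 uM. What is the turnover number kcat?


kcat = Vmax / [E]t
kcat = 347 / 20
kcat = 17.35 s^-1

17.35 s^-1


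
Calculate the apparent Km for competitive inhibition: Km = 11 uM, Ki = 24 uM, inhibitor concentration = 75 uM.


Km_app = Km * (1 + [I]/Ki)
Km_app = 11 * (1 + 75/24)
Km_app = 45.375 uM

45.375 uM


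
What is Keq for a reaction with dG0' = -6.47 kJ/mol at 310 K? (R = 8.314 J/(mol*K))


Keq = exp(-dG0 * 1000 / (R * T))
Keq = exp(-(-6.47) * 1000 / (8.314 * 310))
Keq = 12.3091

12.3091


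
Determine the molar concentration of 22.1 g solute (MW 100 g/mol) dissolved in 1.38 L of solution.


C = (mass / MW) / volume
C = (22.1 / 100) / 1.38
C = 0.1601 M

0.1601 M


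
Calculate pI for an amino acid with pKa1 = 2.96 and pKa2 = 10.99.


pI = (pKa1 + pKa2) / 2
pI = (2.96 + 10.99) / 2
pI = 6.975

6.975


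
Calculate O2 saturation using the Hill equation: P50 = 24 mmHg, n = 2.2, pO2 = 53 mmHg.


Y = pO2^n / (P50^n + pO2^n)
Y = 53^2.2 / (24^2.2 + 53^2.2)
Y = 85.11%

85.11%


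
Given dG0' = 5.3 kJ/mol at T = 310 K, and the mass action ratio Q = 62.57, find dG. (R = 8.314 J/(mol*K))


dG = dG0' + RT * ln(Q) / 1000
dG = 5.3 + 8.314 * 310 * ln(62.57) / 1000
dG = 15.9606 kJ/mol

15.9606 kJ/mol


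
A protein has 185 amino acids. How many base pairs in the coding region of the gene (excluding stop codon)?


Each amino acid = 1 codon = 3 bp
bp = 185 * 3 = 555 bp

555 bp


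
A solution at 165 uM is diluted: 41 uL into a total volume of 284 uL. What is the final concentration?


C2 = C1 * V1 / V2
C2 = 165 * 41 / 284
C2 = 23.8204 uM

23.8204 uM


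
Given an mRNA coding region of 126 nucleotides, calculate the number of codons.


codons = nucleotides / 3
codons = 126 / 3 = 42

42


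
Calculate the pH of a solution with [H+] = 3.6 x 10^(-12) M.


pH = -log10([H+])
pH = -log10(3.6 x 10^(-12))
pH = 11.4437

11.4437


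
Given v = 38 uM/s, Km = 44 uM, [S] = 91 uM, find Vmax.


Vmax = v * (Km + [S]) / [S]
Vmax = 38 * (44 + 91) / 91
Vmax = 56.3736 uM/s

56.3736 uM/s


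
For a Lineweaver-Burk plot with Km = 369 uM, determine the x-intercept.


x-intercept = -1/Km
= -1/369
= -0.0027 1/uM

-0.0027 1/uM


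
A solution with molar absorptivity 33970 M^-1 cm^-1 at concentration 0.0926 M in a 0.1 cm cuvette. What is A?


A = epsilon * c * l
A = 33970 * 0.0926 * 0.1
A = 314.5622

314.5622


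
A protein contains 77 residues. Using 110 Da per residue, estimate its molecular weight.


MW = n_residues * 110 Da
MW = 77 * 110
MW = 8470 Da

8470 Da


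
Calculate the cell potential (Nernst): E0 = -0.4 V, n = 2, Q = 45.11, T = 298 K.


E = E0 - (RT/nF) * ln(Q)
E = -0.4 - (8.314 * 298 / (2 * 96485)) * ln(45.11)
E = -0.4489 V

-0.4489 V


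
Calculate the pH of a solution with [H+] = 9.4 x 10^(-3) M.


pH = -log10([H+])
pH = -log10(9.4 x 10^(-3))
pH = 2.0269

2.0269


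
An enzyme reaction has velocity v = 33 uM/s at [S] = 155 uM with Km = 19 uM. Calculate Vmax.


Vmax = v * (Km + [S]) / [S]
Vmax = 33 * (19 + 155) / 155
Vmax = 37.0452 uM/s

37.0452 uM/s


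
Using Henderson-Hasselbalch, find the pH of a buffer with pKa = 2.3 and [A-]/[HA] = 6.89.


pH = pKa + log10([A-]/[HA])
pH = 2.3 + log10(6.89)
pH = 3.1382

3.1382


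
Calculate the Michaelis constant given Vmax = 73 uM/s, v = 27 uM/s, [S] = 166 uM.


Km = [S] * (Vmax - v) / v
Km = 166 * (73 - 27) / 27
Km = 282.8148 uM

282.8148 uM


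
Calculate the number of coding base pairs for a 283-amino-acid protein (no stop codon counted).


Each amino acid = 1 codon = 3 bp
bp = 283 * 3 = 849 bp

849 bp


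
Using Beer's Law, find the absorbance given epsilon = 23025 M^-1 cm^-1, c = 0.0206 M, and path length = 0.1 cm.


A = epsilon * c * l
A = 23025 * 0.0206 * 0.1
A = 47.4315

47.4315


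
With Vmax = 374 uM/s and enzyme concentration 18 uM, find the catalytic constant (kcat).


kcat = Vmax / [E]t
kcat = 374 / 18
kcat = 20.7778 s^-1

20.7778 s^-1


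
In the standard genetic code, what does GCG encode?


Standard genetic code lookup.
Codon GCG -> Ala

Ala


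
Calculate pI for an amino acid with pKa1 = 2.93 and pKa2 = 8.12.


pI = (pKa1 + pKa2) / 2
pI = (2.93 + 8.12) / 2
pI = 5.525

5.525


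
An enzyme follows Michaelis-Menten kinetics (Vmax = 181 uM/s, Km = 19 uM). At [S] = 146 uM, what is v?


v = Vmax * [S] / (Km + [S])
v = 181 * 146 / (19 + 146)
v = 160.1576 uM/s

160.1576 uM/s


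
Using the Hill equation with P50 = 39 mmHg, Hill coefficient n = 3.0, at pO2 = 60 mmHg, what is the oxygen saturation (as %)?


Y = pO2^n / (P50^n + pO2^n)
Y = 60^3.0 / (39^3.0 + 60^3.0)
Y = 78.45%

78.45%


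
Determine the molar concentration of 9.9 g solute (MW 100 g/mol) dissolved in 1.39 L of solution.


C = (mass / MW) / volume
C = (9.9 / 100) / 1.39
C = 0.0712 M

0.0712 M


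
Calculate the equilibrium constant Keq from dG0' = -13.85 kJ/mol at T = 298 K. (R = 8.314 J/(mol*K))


Keq = exp(-dG0 * 1000 / (R * T))
Keq = exp(-(-13.85) * 1000 / (8.314 * 298))
Keq = 267.7759

267.7759


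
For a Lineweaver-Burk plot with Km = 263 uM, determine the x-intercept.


x-intercept = -1/Km
= -1/263
= -0.0038 1/uM

-0.0038 1/uM


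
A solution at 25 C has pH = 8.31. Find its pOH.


pOH = 14 - pH
pOH = 14 - 8.31
pOH = 5.69

5.69


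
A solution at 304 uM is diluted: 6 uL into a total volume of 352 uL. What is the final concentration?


C2 = C1 * V1 / V2
C2 = 304 * 6 / 352
C2 = 5.1818 uM

5.1818 uM


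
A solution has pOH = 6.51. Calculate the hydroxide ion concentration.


[OH-] = 10^(-pOH)
[OH-] = 10^(-6.51)
[OH-] = 3.090e-07 M

3.090e-07 M


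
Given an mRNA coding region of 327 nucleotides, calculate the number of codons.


codons = nucleotides / 3
codons = 327 / 3 = 109

109


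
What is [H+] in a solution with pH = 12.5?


[H+] = 10^(-pH)
[H+] = 10^(-12.5)
[H+] = 3.162e-13 M

3.162e-13 M


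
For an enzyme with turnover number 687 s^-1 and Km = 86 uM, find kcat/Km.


Catalytic efficiency = kcat / Km
= 687 / 86
= 7.9884 uM^-1*s^-1

7.9884 uM^-1*s^-1


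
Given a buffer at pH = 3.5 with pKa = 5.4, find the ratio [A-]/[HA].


[A-]/[HA] = 10^(pH - pKa)
= 10^(3.5 - 5.4)
= 0.0126

0.0126


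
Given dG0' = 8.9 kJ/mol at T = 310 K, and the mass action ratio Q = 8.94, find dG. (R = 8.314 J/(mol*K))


dG = dG0' + RT * ln(Q) / 1000
dG = 8.9 + 8.314 * 310 * ln(8.94) / 1000
dG = 14.5458 kJ/mol

14.5458 kJ/mol


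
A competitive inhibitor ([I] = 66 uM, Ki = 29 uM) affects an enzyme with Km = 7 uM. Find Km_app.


Km_app = Km * (1 + [I]/Ki)
Km_app = 7 * (1 + 66/29)
Km_app = 22.931 uM

22.931 uM


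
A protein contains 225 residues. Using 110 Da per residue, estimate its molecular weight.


MW = n_residues * 110 Da
MW = 225 * 110
MW = 24750 Da

24750 Da


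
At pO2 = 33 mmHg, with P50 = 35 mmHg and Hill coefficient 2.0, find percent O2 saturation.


Y = pO2^n / (P50^n + pO2^n)
Y = 33^2.0 / (35^2.0 + 33^2.0)
Y = 47.06%

47.06%


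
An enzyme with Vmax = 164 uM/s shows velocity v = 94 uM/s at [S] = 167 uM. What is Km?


Km = [S] * (Vmax - v) / v
Km = 167 * (164 - 94) / 94
Km = 124.3617 uM

124.3617 uM


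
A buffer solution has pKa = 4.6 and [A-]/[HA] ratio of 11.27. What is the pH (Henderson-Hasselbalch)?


pH = pKa + log10([A-]/[HA])
pH = 4.6 + log10(11.27)
pH = 5.6519

5.6519


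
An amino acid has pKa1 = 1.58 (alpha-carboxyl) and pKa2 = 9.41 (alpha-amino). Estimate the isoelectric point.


pI = (pKa1 + pKa2) / 2
pI = (1.58 + 9.41) / 2
pI = 5.495

5.495


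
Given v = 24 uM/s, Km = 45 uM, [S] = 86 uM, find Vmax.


Vmax = v * (Km + [S]) / [S]
Vmax = 24 * (45 + 86) / 86
Vmax = 36.5581 uM/s

36.5581 uM/s


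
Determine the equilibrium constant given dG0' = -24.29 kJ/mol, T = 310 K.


Keq = exp(-dG0 * 1000 / (R * T))
Keq = exp(-(-24.29) * 1000 / (8.314 * 310))
Keq = 12387.527

12387.527


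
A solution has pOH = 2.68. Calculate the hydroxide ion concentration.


[OH-] = 10^(-pOH)
[OH-] = 10^(-2.68)
[OH-] = 0.0021 M

0.0021 M


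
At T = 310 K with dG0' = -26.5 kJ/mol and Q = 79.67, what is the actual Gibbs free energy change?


dG = dG0' + RT * ln(Q) / 1000
dG = -26.5 + 8.314 * 310 * ln(79.67) / 1000
dG = -15.2167 kJ/mol

-15.2167 kJ/mol


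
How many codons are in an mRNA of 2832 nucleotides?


codons = nucleotides / 3
codons = 2832 / 3 = 944

944


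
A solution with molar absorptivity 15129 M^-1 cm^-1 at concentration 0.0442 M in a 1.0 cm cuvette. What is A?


A = epsilon * c * l
A = 15129 * 0.0442 * 1.0
A = 668.7018

668.7018


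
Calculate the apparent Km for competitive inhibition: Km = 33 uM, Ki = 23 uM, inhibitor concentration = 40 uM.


Km_app = Km * (1 + [I]/Ki)
Km_app = 33 * (1 + 40/23)
Km_app = 90.3913 uM

90.3913 uM


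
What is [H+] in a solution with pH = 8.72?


[H+] = 10^(-pH)
[H+] = 10^(-8.72)
[H+] = 1.905e-09 M

1.905e-09 M


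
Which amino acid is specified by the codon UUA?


Standard genetic code lookup.
Codon UUA -> Leu

Leu


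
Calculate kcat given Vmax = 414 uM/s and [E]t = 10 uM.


kcat = Vmax / [E]t
kcat = 414 / 10
kcat = 41.4 s^-1

41.4 s^-1


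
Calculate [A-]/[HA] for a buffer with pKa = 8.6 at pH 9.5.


[A-]/[HA] = 10^(pH - pKa)
= 10^(9.5 - 8.6)
= 7.9433

7.9433


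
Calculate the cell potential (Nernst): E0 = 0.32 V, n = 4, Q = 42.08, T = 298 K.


E = E0 - (RT/nF) * ln(Q)
E = 0.32 - (8.314 * 298 / (4 * 96485)) * ln(42.08)
E = 0.296 V

0.296 V


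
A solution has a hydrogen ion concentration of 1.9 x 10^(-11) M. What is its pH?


pH = -log10([H+])
pH = -log10(1.9 x 10^(-11))
pH = 10.7212

10.7212
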